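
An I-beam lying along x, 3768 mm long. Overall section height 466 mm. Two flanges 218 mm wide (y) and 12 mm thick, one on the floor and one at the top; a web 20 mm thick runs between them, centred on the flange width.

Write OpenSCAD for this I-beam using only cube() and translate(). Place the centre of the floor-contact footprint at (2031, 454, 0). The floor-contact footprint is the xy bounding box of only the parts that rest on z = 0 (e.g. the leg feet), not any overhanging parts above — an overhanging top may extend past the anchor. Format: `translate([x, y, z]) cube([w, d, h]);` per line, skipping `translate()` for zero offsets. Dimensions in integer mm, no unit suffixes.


translate([147, 345, 0]) cube([3768, 218, 12]);
translate([147, 444, 12]) cube([3768, 20, 442]);
translate([147, 345, 454]) cube([3768, 218, 12]);


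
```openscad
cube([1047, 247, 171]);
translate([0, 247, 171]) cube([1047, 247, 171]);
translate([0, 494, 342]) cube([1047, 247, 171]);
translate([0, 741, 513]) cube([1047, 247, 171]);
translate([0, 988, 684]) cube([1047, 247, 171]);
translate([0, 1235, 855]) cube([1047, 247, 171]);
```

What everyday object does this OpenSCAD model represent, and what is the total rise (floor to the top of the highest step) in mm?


A staircase. The total rise is 1026 mm.

6 identical blocks, each offset up and back from the previous — a staircase. Each step is 171 mm tall and there are 6 of them, so the total rise is 6 × 171 = 1026 mm.


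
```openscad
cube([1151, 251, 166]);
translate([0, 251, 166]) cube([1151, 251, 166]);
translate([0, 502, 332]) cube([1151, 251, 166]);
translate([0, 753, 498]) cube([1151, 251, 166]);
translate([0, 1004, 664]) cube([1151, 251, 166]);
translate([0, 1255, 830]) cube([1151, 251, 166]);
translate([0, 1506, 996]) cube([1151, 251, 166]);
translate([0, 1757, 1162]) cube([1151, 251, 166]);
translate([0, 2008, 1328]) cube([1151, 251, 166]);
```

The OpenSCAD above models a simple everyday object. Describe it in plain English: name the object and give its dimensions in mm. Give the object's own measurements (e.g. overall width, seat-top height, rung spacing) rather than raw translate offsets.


A straight staircase of 9 solid steps. Each step is 1151 mm wide (x), 251 mm deep (y, the going) and 166 mm tall (the rise). The first step rests on the floor; each subsequent step sits one going further in +y and one rise higher in +z, directly behind and above the previous step with no overlap.


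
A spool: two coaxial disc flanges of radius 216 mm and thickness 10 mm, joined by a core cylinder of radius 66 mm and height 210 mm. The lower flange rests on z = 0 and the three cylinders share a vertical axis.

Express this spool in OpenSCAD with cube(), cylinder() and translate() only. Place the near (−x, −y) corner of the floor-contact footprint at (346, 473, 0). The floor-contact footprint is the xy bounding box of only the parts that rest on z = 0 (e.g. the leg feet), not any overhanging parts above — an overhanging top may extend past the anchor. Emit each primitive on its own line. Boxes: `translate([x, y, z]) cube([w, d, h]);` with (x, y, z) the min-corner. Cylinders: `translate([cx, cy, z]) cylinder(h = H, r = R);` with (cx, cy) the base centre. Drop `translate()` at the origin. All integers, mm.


translate([562, 689, 0]) cylinder(h = 10, r = 216);
translate([562, 689, 10]) cylinder(h = 210, r = 66);
translate([562, 689, 220]) cylinder(h = 10, r = 216);


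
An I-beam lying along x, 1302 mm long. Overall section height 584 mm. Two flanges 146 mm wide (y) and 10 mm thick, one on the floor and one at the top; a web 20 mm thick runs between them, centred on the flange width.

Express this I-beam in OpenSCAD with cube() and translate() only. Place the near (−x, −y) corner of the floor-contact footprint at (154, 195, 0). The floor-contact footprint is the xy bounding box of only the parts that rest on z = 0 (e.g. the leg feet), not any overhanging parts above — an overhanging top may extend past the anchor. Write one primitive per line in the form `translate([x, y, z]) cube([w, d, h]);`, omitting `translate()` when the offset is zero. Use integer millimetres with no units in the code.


translate([154, 195, 0]) cube([1302, 146, 10]);
translate([154, 258, 10]) cube([1302, 20, 564]);
translate([154, 195, 574]) cube([1302, 146, 10]);


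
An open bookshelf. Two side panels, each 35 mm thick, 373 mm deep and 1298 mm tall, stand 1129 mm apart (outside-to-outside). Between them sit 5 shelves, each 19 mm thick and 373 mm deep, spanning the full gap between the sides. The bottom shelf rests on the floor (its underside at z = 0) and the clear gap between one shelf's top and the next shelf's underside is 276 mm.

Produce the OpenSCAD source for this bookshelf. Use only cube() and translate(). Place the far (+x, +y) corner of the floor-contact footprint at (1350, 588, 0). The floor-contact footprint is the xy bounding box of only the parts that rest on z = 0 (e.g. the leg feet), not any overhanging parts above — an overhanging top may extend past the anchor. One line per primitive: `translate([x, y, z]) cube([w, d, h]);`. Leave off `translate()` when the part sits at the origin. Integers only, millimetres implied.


translate([221, 215, 0]) cube([35, 373, 1298]);
translate([1315, 215, 0]) cube([35, 373, 1298]);
translate([256, 215, 0]) cube([1059, 373, 19]);
translate([256, 215, 295]) cube([1059, 373, 19]);
translate([256, 215, 590]) cube([1059, 373, 19]);
translate([256, 215, 885]) cube([1059, 373, 19]);
translate([256, 215, 1180]) cube([1059, 373, 19]);


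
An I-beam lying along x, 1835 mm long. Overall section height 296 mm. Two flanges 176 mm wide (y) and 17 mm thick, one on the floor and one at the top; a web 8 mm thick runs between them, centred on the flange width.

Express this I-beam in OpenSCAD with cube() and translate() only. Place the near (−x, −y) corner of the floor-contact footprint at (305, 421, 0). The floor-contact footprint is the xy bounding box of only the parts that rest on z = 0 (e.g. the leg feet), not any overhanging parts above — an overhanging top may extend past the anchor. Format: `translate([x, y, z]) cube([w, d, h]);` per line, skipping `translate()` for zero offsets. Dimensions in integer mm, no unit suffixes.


translate([305, 421, 0]) cube([1835, 176, 17]);
translate([305, 505, 17]) cube([1835, 8, 262]);
translate([305, 421, 279]) cube([1835, 176, 17]);


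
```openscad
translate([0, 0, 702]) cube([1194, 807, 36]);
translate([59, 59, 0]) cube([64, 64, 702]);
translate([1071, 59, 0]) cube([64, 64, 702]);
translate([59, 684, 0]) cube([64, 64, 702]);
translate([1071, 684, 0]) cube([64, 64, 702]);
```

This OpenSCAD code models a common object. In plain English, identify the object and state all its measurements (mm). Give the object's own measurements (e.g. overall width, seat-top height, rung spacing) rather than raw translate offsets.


A rectangular dining table. The top is 1194×807×36 mm with its upper surface at z = 738 mm. It stands on four 64×64 mm square legs, each inset 59 mm from the nearest pair of top edges, running from the floor to the underside of the top.


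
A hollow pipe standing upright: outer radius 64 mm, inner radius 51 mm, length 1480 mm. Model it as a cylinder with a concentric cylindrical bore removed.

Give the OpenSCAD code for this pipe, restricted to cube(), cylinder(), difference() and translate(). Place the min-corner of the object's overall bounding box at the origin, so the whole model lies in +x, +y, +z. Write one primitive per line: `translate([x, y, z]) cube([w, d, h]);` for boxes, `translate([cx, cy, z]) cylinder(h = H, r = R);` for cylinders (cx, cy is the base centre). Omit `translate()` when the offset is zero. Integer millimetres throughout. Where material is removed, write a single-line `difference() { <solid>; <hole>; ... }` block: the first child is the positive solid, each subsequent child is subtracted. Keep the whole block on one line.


difference() { translate([64, 64, 0]) cylinder(h = 1480, r = 64); translate([64, 64, 0]) cylinder(h = 1480, r = 51); }


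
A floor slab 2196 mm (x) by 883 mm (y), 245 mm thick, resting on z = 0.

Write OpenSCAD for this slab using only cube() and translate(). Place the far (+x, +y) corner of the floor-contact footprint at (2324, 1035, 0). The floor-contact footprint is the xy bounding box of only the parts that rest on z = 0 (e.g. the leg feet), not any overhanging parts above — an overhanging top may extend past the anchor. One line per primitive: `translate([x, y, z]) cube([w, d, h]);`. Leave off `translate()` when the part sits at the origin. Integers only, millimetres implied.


translate([128, 152, 0]) cube([2196, 883, 245]);


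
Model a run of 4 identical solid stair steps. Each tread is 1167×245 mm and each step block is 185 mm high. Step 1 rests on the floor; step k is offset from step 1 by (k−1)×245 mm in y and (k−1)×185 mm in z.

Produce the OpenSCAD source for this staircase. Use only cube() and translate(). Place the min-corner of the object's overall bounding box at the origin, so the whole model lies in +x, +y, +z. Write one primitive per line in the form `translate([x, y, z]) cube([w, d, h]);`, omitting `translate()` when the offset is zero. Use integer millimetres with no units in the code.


cube([1167, 245, 185]);
translate([0, 245, 185]) cube([1167, 245, 185]);
translate([0, 490, 370]) cube([1167, 245, 185]);
translate([0, 735, 555]) cube([1167, 245, 185]);


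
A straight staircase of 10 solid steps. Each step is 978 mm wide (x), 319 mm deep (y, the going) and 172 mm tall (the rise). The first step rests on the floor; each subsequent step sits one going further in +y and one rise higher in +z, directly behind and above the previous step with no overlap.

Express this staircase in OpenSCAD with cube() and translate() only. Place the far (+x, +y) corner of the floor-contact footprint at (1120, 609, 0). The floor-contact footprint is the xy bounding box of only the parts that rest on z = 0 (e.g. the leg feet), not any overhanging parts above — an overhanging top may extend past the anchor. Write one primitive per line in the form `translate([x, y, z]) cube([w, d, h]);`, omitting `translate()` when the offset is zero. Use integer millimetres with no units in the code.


translate([142, 290, 0]) cube([978, 319, 172]);
translate([142, 609, 172]) cube([978, 319, 172]);
translate([142, 928, 344]) cube([978, 319, 172]);
translate([142, 1247, 516]) cube([978, 319, 172]);
translate([142, 1566, 688]) cube([978, 319, 172]);
translate([142, 1885, 860]) cube([978, 319, 172]);
translate([142, 2204, 1032]) cube([978, 319, 172]);
translate([142, 2523, 1204]) cube([978, 319, 172]);
translate([142, 2842, 1376]) cube([978, 319, 172]);
translate([142, 3161, 1548]) cube([978, 319, 172]);


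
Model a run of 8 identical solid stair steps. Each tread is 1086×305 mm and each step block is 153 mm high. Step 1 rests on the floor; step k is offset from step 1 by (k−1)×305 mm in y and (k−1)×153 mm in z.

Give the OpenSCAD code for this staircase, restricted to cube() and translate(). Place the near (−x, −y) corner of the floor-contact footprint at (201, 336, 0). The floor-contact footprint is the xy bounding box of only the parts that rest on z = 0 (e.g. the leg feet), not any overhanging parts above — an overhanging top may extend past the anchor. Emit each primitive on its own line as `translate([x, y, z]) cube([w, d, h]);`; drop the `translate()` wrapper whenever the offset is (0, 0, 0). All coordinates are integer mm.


translate([201, 336, 0]) cube([1086, 305, 153]);
translate([201, 641, 153]) cube([1086, 305, 153]);
translate([201, 946, 306]) cube([1086, 305, 153]);
translate([201, 1251, 459]) cube([1086, 305, 153]);
translate([201, 1556, 612]) cube([1086, 305, 153]);
translate([201, 1861, 765]) cube([1086, 305, 153]);
translate([201, 2166, 918]) cube([1086, 305, 153]);
translate([201, 2471, 1071]) cube([1086, 305, 153]);


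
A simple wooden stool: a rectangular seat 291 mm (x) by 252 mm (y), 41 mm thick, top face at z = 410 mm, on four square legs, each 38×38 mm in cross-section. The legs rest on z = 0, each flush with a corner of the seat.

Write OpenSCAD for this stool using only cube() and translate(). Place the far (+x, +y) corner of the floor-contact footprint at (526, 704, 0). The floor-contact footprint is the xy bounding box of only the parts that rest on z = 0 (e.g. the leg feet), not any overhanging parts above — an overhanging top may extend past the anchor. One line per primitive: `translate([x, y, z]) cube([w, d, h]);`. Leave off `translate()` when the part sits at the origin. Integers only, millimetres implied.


translate([235, 452, 369]) cube([291, 252, 41]);
translate([235, 452, 0]) cube([38, 38, 369]);
translate([488, 452, 0]) cube([38, 38, 369]);
translate([235, 666, 0]) cube([38, 38, 369]);
translate([488, 666, 0]) cube([38, 38, 369]);


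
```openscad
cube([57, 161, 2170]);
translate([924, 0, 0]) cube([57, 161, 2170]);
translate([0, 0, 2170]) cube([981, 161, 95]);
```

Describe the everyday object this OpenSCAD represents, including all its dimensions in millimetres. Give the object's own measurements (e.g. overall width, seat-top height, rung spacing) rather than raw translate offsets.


A door frame. The clear opening is 867 mm wide and 2170 mm high. Two 57 mm wide jambs, 161 mm deep, stand either side of the opening from the floor to the top of the opening. A 95 mm thick head sits across the top of both jambs, spanning the full outside width of the frame.


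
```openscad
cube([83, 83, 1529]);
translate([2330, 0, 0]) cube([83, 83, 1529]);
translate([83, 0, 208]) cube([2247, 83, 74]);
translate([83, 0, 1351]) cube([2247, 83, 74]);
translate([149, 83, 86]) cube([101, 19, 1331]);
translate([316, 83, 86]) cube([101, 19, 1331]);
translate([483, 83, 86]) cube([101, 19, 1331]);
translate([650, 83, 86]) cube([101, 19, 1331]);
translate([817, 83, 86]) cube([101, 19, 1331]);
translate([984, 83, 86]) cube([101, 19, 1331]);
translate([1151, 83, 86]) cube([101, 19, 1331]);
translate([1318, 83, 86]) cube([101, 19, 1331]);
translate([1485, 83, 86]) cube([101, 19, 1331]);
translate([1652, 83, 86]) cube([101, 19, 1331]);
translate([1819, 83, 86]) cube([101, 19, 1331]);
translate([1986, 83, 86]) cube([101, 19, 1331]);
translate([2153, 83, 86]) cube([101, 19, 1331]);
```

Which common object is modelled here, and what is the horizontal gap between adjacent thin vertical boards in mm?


A fence section. The picket gap is 66 mm.

Two posts, two rails, 13 pickets — a fence section. Span 2247 mm holds 13 pickets of 101 mm with 14 equal gaps: ⌊(2247 − 13·101) / 14⌋ = 66 mm.


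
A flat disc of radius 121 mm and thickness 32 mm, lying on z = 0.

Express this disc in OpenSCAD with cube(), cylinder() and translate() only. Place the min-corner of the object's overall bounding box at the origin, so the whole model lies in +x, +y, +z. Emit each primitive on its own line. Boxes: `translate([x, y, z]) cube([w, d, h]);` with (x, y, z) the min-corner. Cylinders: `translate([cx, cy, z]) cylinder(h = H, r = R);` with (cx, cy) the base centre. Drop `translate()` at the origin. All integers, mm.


translate([121, 121, 0]) cylinder(h = 32, r = 121);


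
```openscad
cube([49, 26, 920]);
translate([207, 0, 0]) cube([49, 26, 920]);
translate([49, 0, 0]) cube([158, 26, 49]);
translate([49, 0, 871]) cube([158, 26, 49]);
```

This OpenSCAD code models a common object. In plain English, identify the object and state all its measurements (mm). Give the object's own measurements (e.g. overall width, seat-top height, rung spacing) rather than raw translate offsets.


A rectangular picture frame lying in the x–z plane (depth along y). The opening is 158 mm wide (x) by 822 mm tall (z), surrounded by a border 49 mm wide on all four sides. The frame is 26 mm deep and is made of two full-height vertical stiles with two horizontal rails fitted between them.


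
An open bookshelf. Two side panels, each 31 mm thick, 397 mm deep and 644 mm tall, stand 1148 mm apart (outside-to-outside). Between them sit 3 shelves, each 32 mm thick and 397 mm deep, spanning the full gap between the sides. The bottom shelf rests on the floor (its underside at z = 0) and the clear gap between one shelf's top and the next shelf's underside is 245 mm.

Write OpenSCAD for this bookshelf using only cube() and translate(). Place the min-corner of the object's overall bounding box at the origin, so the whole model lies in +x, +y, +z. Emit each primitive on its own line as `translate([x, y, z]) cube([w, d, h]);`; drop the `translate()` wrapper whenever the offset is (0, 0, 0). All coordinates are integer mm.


cube([31, 397, 644]);
translate([1117, 0, 0]) cube([31, 397, 644]);
translate([31, 0, 0]) cube([1086, 397, 32]);
translate([31, 0, 277]) cube([1086, 397, 32]);
translate([31, 0, 554]) cube([1086, 397, 32]);


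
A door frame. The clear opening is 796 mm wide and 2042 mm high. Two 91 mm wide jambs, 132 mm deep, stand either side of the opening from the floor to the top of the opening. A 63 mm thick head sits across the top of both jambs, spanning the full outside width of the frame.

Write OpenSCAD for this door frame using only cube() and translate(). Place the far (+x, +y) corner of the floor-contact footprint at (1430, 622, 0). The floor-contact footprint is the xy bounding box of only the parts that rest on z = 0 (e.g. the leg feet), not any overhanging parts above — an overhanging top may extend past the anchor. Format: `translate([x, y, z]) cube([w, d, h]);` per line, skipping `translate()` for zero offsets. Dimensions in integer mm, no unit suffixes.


translate([452, 490, 0]) cube([91, 132, 2042]);
translate([1339, 490, 0]) cube([91, 132, 2042]);
translate([452, 490, 2042]) cube([978, 132, 63]);


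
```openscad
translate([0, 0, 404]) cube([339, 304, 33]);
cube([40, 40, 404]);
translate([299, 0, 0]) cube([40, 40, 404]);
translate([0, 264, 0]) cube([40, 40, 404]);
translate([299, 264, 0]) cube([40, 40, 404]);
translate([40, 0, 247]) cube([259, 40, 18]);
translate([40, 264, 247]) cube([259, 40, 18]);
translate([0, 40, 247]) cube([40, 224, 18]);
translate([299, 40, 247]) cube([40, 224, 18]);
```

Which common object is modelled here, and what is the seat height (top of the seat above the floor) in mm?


A stool. The seat height is 437 mm.

A 339×304×33 slab at z = 404 on four corner posts — a stool. The seat top is 404 + 33 = 437 mm.


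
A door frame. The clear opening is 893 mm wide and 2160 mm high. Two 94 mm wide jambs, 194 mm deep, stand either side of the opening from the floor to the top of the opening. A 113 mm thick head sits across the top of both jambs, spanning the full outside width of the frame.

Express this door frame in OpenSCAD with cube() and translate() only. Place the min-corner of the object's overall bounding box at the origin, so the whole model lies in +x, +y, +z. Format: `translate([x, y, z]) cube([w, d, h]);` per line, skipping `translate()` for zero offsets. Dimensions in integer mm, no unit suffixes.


cube([94, 194, 2160]);
translate([987, 0, 0]) cube([94, 194, 2160]);
translate([0, 0, 2160]) cube([1081, 194, 113]);


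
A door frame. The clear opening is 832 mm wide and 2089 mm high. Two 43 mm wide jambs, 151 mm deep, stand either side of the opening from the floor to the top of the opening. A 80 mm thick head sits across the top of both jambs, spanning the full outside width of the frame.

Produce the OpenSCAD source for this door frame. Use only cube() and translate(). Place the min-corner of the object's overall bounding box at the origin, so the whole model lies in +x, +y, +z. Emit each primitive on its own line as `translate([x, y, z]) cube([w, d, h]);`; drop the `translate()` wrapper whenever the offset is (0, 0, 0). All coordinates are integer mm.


cube([43, 151, 2089]);
translate([875, 0, 0]) cube([43, 151, 2089]);
translate([0, 0, 2089]) cube([918, 151, 80]);


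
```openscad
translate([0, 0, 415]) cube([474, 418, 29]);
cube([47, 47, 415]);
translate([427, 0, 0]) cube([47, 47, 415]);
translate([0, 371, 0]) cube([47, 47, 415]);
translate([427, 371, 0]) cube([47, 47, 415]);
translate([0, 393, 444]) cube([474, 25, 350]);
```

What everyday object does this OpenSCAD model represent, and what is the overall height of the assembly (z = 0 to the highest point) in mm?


A chair. The overall height is 794 mm.

A slab on four corner posts with a tall panel at the back — a chair. The seat slab sits at z = 415 with thickness 29, and the 350 mm backrest starts at the seat top, so the overall height is 415 + 29 + 350 = 794 mm.


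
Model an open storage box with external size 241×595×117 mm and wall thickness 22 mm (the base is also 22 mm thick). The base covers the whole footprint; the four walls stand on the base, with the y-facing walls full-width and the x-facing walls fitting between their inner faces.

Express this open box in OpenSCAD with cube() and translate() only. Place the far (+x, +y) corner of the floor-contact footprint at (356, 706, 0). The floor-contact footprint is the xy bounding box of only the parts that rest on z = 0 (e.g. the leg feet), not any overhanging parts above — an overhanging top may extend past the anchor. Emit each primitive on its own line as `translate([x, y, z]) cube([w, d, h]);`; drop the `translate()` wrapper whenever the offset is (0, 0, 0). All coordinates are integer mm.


translate([115, 111, 0]) cube([241, 595, 22]);
translate([115, 111, 22]) cube([241, 22, 95]);
translate([115, 684, 22]) cube([241, 22, 95]);
translate([115, 133, 22]) cube([22, 551, 95]);
translate([334, 133, 22]) cube([22, 551, 95]);


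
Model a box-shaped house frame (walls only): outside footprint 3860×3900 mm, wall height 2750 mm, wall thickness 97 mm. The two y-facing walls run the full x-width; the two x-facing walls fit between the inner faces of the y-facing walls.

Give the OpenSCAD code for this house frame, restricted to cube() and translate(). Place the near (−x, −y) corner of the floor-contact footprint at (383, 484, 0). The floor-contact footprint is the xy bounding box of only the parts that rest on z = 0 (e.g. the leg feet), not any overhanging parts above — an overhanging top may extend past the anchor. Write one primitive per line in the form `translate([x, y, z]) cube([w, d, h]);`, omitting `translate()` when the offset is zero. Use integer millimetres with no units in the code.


translate([383, 484, 0]) cube([3860, 97, 2750]);
translate([383, 4287, 0]) cube([3860, 97, 2750]);
translate([383, 581, 0]) cube([97, 3706, 2750]);
translate([4146, 581, 0]) cube([97, 3706, 2750]);


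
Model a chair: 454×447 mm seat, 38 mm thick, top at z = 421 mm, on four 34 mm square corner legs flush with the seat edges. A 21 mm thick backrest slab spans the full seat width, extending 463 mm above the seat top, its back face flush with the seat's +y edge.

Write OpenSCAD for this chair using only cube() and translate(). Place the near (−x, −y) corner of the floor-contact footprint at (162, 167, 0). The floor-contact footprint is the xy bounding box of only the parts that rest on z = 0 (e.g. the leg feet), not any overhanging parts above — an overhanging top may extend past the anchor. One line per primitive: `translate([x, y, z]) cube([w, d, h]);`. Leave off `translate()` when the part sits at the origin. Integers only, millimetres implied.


translate([162, 167, 383]) cube([454, 447, 38]);
translate([162, 167, 0]) cube([34, 34, 383]);
translate([582, 167, 0]) cube([34, 34, 383]);
translate([162, 580, 0]) cube([34, 34, 383]);
translate([582, 580, 0]) cube([34, 34, 383]);
translate([162, 593, 421]) cube([454, 21, 463]);


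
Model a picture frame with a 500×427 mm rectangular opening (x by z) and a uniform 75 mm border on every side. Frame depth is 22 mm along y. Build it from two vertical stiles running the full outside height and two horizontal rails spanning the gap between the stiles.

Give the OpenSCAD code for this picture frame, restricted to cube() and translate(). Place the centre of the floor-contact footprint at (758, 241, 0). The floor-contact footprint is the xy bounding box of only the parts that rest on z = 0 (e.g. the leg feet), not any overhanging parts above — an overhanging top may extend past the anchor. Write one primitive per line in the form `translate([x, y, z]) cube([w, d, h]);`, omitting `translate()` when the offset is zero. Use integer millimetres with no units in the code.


translate([433, 230, 0]) cube([75, 22, 577]);
translate([1008, 230, 0]) cube([75, 22, 577]);
translate([508, 230, 0]) cube([500, 22, 75]);
translate([508, 230, 502]) cube([500, 22, 75]);


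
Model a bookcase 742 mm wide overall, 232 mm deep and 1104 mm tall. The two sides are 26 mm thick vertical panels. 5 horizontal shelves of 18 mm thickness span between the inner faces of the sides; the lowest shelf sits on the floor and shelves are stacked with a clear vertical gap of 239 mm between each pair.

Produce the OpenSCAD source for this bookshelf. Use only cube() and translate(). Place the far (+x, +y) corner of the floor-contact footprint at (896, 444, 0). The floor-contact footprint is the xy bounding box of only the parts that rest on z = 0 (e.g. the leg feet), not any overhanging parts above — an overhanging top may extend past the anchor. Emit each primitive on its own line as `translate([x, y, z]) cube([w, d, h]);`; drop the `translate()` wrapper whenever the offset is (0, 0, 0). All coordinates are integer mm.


translate([154, 212, 0]) cube([26, 232, 1104]);
translate([870, 212, 0]) cube([26, 232, 1104]);
translate([180, 212, 0]) cube([690, 232, 18]);
translate([180, 212, 257]) cube([690, 232, 18]);
translate([180, 212, 514]) cube([690, 232, 18]);
translate([180, 212, 771]) cube([690, 232, 18]);
translate([180, 212, 1028]) cube([690, 232, 18]);


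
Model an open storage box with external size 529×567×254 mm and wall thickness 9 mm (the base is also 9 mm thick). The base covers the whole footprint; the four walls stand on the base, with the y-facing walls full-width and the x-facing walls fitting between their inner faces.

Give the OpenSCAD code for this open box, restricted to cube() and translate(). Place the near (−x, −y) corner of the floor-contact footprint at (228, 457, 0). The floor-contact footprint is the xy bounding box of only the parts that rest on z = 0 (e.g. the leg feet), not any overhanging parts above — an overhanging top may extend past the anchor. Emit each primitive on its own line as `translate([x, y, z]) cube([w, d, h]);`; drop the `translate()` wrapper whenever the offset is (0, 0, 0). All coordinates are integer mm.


translate([228, 457, 0]) cube([529, 567, 9]);
translate([228, 457, 9]) cube([529, 9, 245]);
translate([228, 1015, 9]) cube([529, 9, 245]);
translate([228, 466, 9]) cube([9, 549, 245]);
translate([748, 466, 9]) cube([9, 549, 245]);


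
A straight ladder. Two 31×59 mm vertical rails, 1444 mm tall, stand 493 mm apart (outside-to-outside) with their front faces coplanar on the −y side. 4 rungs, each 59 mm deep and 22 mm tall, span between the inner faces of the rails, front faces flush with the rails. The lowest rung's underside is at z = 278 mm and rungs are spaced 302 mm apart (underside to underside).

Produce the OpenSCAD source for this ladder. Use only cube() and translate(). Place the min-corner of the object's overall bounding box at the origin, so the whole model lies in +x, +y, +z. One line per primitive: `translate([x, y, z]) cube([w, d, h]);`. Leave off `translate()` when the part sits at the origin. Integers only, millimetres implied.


// rung span = 493 - 2*31 = 431
// rung[k] z = 278 + k*302
cube([31, 59, 1444]);
translate([462, 0, 0]) cube([31, 59, 1444]);
translate([31, 0, 278]) cube([431, 59, 22]);
translate([31, 0, 580]) cube([431, 59, 22]);
translate([31, 0, 882]) cube([431, 59, 22]);
translate([31, 0, 1184]) cube([431, 59, 22]);


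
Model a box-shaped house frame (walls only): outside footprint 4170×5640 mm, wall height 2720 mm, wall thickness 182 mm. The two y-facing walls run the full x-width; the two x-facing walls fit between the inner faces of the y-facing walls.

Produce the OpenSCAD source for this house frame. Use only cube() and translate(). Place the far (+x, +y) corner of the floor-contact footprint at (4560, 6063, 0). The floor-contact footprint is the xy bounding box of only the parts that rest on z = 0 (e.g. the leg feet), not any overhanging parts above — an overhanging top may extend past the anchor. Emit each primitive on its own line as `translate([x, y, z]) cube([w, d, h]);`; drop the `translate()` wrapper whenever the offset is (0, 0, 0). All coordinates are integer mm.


translate([390, 423, 0]) cube([4170, 182, 2720]);
translate([390, 5881, 0]) cube([4170, 182, 2720]);
translate([390, 605, 0]) cube([182, 5276, 2720]);
translate([4378, 605, 0]) cube([182, 5276, 2720]);


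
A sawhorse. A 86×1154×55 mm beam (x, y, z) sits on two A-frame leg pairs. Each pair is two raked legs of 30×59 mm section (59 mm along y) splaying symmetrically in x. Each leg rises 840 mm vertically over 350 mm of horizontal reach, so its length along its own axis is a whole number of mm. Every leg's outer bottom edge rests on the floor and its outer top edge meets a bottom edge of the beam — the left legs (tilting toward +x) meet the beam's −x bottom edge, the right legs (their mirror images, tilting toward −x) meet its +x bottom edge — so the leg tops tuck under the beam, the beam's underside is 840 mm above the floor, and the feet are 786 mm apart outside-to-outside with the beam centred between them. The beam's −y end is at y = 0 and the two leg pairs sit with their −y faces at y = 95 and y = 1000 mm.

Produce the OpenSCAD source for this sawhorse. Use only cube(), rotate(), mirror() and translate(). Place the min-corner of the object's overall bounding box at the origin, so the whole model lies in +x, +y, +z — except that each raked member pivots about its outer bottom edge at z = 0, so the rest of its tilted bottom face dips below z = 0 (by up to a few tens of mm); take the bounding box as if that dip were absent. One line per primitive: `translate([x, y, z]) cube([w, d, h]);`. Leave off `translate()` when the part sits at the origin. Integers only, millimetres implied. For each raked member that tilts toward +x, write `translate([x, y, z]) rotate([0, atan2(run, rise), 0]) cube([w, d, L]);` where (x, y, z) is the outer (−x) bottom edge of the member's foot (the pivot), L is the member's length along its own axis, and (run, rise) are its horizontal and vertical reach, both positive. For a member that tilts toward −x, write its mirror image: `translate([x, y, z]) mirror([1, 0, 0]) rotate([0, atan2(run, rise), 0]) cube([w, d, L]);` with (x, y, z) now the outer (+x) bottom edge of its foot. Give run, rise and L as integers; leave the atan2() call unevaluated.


translate([350, 0, 840]) cube([86, 1154, 55]);
translate([0, 95, 0]) rotate([0, atan2(350, 840), 0]) cube([30, 59, 910]);
translate([786, 95, 0]) mirror([1, 0, 0]) rotate([0, atan2(350, 840), 0]) cube([30, 59, 910]);
translate([0, 1000, 0]) rotate([0, atan2(350, 840), 0]) cube([30, 59, 910]);
translate([786, 1000, 0]) mirror([1, 0, 0]) rotate([0, atan2(350, 840), 0]) cube([30, 59, 910]);


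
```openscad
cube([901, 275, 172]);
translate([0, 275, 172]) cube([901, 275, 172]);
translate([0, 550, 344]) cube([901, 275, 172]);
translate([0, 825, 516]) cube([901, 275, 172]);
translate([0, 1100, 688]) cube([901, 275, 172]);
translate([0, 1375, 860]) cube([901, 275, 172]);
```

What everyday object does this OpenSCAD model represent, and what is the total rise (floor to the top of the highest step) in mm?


A staircase. The total rise is 1032 mm.

6 identical blocks, each offset up and back from the previous — a staircase. Each step is 172 mm tall and there are 6 of them, so the total rise is 6 × 172 = 1032 mm.


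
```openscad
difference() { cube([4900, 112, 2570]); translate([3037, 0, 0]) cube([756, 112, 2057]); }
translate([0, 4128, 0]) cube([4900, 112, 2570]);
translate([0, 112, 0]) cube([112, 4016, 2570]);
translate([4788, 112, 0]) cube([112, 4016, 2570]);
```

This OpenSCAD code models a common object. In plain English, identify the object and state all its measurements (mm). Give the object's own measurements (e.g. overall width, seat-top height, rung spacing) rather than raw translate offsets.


A single room: four walls, each 2570 mm tall and 112 mm thick, enclosing an outside footprint 4900×4240 mm (x × y), no floor or roof. The front and back walls (−y and +y sides) run the full x-width; the side walls fit between their inner faces. A door opening 756 mm wide and 2057 mm tall is cut through the front wall from the floor up, its −x edge 3037 mm from the wall's −x end.


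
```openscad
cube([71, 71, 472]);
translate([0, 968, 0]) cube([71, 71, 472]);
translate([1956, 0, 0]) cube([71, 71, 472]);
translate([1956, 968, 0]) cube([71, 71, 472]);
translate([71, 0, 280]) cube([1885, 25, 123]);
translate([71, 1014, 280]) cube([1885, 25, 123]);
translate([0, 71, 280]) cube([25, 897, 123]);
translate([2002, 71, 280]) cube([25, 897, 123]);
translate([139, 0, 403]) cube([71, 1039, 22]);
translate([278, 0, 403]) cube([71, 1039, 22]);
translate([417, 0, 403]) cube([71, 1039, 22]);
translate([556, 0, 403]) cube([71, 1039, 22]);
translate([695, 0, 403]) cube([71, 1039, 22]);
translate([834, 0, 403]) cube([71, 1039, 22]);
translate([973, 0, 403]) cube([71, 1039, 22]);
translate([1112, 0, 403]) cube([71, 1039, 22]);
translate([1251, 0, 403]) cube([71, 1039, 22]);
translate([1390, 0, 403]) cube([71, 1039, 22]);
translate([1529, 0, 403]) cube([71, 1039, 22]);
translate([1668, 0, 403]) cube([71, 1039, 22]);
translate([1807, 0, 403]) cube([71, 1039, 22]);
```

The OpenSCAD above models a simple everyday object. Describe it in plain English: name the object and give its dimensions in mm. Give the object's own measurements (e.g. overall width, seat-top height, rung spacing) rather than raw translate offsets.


A bed frame 2027 mm long (x) by 1039 mm wide (y). Four 71×71 mm corner posts, 472 mm tall, at the corners of the footprint. Four rails of 25 mm thickness and 123 mm height run between adjacent posts with their undersides at z = 280 mm, their outer faces flush with the outside of the frame (the two x-running rails run between the posts' inner faces; the two y-running rails run between the posts' inner faces). 13 slats, each 71 mm wide (x) and 22 mm thick, lie across the top of the two x-running rails, running the full 1039 mm width of the frame in y; along x they sit between the end posts with a 68 mm gap after the −x posts and between neighbouring slats, leaving 78 mm before the +x posts.


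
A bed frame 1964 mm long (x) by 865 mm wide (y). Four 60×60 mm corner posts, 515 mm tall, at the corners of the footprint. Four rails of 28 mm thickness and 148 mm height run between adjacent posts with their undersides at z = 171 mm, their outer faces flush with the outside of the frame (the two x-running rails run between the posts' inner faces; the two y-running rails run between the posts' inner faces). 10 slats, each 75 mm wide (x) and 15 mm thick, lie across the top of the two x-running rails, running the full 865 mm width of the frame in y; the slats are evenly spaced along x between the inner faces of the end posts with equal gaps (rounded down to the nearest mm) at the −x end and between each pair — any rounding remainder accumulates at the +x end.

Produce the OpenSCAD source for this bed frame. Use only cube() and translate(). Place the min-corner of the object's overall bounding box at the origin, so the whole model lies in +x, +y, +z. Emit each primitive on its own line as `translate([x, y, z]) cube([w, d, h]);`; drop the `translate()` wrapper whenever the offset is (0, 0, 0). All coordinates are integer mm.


// slat z = rail_z + rail_h = 171 + 148 = 319
// slat gap = ⌊(1844 − 10·75) / 11⌋ = 99
cube([60, 60, 515]);
translate([0, 805, 0]) cube([60, 60, 515]);
translate([1904, 0, 0]) cube([60, 60, 515]);
translate([1904, 805, 0]) cube([60, 60, 515]);
translate([60, 0, 171]) cube([1844, 28, 148]);
translate([60, 837, 171]) cube([1844, 28, 148]);
translate([0, 60, 171]) cube([28, 745, 148]);
translate([1936, 60, 171]) cube([28, 745, 148]);
translate([159, 0, 319]) cube([75, 865, 15]);
translate([333, 0, 319]) cube([75, 865, 15]);
translate([507, 0, 319]) cube([75, 865, 15]);
translate([681, 0, 319]) cube([75, 865, 15]);
translate([855, 0, 319]) cube([75, 865, 15]);
translate([1029, 0, 319]) cube([75, 865, 15]);
translate([1203, 0, 319]) cube([75, 865, 15]);
translate([1377, 0, 319]) cube([75, 865, 15]);
translate([1551, 0, 319]) cube([75, 865, 15]);
translate([1725, 0, 319]) cube([75, 865, 15]);


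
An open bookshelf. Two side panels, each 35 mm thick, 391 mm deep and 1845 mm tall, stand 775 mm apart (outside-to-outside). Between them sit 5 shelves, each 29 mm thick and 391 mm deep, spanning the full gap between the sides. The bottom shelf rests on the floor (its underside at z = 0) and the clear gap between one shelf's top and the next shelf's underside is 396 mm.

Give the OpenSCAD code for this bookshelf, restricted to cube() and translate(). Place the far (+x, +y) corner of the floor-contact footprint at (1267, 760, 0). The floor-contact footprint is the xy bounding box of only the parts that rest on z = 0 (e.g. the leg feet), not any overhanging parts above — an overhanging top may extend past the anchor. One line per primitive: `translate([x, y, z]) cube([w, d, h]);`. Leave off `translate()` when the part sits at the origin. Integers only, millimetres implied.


translate([492, 369, 0]) cube([35, 391, 1845]);
translate([1232, 369, 0]) cube([35, 391, 1845]);
translate([527, 369, 0]) cube([705, 391, 29]);
translate([527, 369, 425]) cube([705, 391, 29]);
translate([527, 369, 850]) cube([705, 391, 29]);
translate([527, 369, 1275]) cube([705, 391, 29]);
translate([527, 369, 1700]) cube([705, 391, 29]);


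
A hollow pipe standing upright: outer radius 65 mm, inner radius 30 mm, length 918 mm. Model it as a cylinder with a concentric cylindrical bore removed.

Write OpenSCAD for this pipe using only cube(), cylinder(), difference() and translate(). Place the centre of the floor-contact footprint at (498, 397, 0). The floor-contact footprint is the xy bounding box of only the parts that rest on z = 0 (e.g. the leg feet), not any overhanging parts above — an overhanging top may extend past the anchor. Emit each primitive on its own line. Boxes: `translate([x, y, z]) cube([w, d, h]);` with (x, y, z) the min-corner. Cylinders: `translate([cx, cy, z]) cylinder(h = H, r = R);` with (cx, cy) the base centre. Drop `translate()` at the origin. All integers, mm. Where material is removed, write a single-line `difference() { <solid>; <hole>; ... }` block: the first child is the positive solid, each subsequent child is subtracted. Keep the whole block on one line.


difference() { translate([498, 397, 0]) cylinder(h = 918, r = 65); translate([498, 397, 0]) cylinder(h = 918, r = 30); }


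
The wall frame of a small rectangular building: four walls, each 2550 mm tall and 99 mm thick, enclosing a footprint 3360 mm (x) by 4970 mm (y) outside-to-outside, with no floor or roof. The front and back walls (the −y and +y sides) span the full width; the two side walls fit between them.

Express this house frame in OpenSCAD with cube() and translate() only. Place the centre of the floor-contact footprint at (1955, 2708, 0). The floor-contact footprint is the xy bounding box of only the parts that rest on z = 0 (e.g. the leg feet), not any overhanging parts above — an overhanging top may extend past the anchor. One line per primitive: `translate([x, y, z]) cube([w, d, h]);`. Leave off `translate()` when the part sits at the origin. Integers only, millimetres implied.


translate([275, 223, 0]) cube([3360, 99, 2550]);
translate([275, 5094, 0]) cube([3360, 99, 2550]);
translate([275, 322, 0]) cube([99, 4772, 2550]);
translate([3536, 322, 0]) cube([99, 4772, 2550]);


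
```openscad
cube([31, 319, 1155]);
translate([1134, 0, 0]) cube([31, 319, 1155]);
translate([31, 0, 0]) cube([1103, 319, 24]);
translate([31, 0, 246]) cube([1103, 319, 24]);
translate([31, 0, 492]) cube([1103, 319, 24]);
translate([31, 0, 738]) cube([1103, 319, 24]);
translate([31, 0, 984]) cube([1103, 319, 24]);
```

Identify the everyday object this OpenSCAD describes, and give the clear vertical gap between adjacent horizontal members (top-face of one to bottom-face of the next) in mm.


A bookshelf. The clear shelf gap is 222 mm.

Two tall side panels with 5 horizontal boards between them — a bookshelf. The first two shelf undersides are at z = 0 and z = 246; with shelf thickness 24, the clear gap is 246 − 0 − 24 = 222 mm.
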